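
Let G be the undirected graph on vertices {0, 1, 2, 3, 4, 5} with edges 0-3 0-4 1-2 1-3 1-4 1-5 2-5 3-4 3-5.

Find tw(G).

2

A width-2 tree decomposition is:
Bags: B1 = {1, 3, 4}  B2 = {0, 3, 4}  B3 = {1, 3, 5}  B4 = {1, 2, 5}
Tree: B1–B2, B1–B3, B3–B4
Every bag has size at most 3, so the width is 3 − 1 = 2 and tw(G) ≤ 2. Conversely, {0, 3, 4} is a clique of size 3, and the vertices of any clique must share a bag in every tree decomposition; so some bag has ≥ 3 vertices and tw(G) ≥ 2. Combining the bounds, tw(G) = 2.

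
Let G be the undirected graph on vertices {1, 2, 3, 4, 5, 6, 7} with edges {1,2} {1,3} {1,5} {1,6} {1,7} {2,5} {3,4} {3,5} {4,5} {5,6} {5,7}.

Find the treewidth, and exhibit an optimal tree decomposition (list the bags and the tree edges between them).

Every bag has size at most 3, so the width is 3 − 1 = 2 and tw(G) ≤ 2. For the lower bound, the 3 vertices {1, 2, 5} are pairwise adjacent, and any tree decomposition puts a clique entirely inside one bag — forcing width ≥ 2. Hence tw(G) = 2 exactly.

Treewidth 2.
Bags: B1 = {1, 3, 5}  B2 = {1, 2, 5}  B3 = {3, 4, 5}  B4 = {1, 5, 7}  B5 = {1, 5, 6}
Tree: B1–B2, B1–B3, B2–B4, B1–B5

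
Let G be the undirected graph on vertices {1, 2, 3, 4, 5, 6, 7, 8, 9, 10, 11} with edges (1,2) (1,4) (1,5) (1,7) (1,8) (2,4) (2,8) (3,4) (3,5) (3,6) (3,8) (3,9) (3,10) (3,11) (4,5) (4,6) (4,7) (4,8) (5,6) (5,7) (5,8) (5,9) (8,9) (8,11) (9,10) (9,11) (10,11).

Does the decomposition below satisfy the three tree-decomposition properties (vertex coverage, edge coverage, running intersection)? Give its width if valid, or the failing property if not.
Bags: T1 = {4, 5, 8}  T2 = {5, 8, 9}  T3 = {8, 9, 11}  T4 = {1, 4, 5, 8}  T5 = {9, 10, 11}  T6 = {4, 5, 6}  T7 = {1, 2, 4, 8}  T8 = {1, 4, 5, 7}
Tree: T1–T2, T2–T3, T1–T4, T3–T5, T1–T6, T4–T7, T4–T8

A tree decomposition must satisfy three properties: every vertex lies in some bag; for every edge, both endpoints lie together in some bag; and for every vertex, the bags containing it form a connected subtree. Here vertex 3 appears in no bag, so the decomposition is invalid.

No — vertex 3 appears in no bag.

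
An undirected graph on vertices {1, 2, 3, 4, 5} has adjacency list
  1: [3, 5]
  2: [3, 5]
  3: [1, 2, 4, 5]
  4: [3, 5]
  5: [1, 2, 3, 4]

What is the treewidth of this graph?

A width-2 tree decomposition is:
Bags: B1 = {2, 3, 5}  B2 = {1, 3, 5}  B3 = {3, 4, 5}
Tree: B1–B2, B2–B3
Each bag holds 3 vertices, so the decomposition has width 2, which upper-bounds the treewidth. On the other hand G contains the 3-clique {1, 3, 5}. A clique must lie in a single bag of any decomposition, so no decomposition can have width below 2. Therefore the treewidth is 2.

2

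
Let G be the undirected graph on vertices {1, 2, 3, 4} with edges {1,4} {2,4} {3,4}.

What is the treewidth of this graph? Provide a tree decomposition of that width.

Treewidth 1.
One optimal decomposition is:
Bags: B1 = {3, 4}  B2 = {2, 4}  B3 = {1, 4}
Tree: B1–B2, B2–B3

Each bag holds 2 vertices, so the decomposition has width 1, which upper-bounds the treewidth. Since G has at least one edge (e.g. 3–4), it is not an edgeless graph, so tw(G) ≥ 1. Therefore the treewidth is 1.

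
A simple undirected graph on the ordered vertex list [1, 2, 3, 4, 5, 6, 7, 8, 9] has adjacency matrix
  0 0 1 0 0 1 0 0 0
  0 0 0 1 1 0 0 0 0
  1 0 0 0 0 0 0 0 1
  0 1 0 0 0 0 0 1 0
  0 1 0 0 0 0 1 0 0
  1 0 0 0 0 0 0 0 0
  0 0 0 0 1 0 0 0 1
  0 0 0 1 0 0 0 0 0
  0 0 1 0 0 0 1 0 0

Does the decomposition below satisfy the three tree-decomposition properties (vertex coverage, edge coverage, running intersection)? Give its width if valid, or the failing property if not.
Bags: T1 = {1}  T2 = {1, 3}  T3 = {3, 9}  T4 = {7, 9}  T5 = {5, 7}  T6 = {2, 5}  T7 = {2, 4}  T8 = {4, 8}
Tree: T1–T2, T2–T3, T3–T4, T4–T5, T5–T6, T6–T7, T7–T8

A tree decomposition must satisfy three properties: every vertex lies in some bag; for every edge, both endpoints lie together in some bag; and for every vertex, the bags containing it form a connected subtree. Here vertex 6 appears in no bag, so the decomposition is invalid.

No — vertex 6 appears in no bag.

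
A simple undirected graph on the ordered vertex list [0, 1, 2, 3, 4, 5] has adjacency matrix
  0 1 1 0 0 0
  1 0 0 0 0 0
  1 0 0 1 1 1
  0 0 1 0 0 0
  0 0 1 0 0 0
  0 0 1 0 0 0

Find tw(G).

1

A width-1 tree decomposition is:
Bags: B1 = {0, 2}  B2 = {2, 4}  B3 = {0, 1}  B4 = {2, 3}  B5 = {2, 5}
Tree: B1–B2, B1–B3, B1–B4, B1–B5
Each bag holds 2 vertices, so the decomposition has width 1, which upper-bounds the treewidth. Since G has at least one edge (e.g. 2–0), it is not an edgeless graph, so tw(G) ≥ 1. The upper and lower bounds meet at 1, so that is the treewidth.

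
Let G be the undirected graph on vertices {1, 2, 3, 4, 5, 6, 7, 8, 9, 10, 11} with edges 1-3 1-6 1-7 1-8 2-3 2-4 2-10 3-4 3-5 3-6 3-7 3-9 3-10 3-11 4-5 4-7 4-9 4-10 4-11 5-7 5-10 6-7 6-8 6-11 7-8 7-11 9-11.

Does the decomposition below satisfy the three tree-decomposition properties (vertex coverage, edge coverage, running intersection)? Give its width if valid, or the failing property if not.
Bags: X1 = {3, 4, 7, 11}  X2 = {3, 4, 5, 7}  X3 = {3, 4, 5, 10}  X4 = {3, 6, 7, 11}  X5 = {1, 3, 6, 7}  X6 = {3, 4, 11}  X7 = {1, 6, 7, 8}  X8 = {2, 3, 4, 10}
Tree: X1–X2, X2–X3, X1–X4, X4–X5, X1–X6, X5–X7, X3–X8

No — vertex 9 appears in no bag.

A tree decomposition must satisfy three properties: every vertex lies in some bag; for every edge, both endpoints lie together in some bag; and for every vertex, the bags containing it form a connected subtree. Here vertex 9 appears in no bag, so the decomposition is invalid.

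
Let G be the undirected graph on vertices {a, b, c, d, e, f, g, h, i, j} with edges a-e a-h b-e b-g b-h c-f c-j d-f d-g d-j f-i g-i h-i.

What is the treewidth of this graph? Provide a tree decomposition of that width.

Every bag has size at most 3, so the width is 3 − 1 = 2 and tw(G) ≤ 2. Since j–c–f–d–j is a cycle in G, G is not acyclic. Forests are exactly the graphs of treewidth ≤ 1, so tw(G) ≥ 2. Combining the bounds, tw(G) = 2.

Treewidth 2.
One such decomposition:
Bags: B1 = {c, d, j}  B2 = {c, d, f}  B3 = {d, f, g}  B4 = {f, g, i}  B5 = {b, g, i}  B6 = {b, h, i}  B7 = {b, e, h}  B8 = {a, e, h}
Tree: B1–B2, B2–B3, B3–B4, B4–B5, B5–B6, B6–B7, B7–B8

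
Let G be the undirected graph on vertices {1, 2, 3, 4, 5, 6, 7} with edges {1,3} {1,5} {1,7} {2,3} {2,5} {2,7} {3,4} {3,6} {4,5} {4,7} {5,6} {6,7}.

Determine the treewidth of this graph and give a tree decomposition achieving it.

Every bag has size at most 4, so the width is 4 − 1 = 3 and tw(G) ≤ 3. For the lower bound: the 4 vertex sets {3,6}, {4,5}, {7}, {2} are disjoint, each induces a connected subgraph, and every pair is joined by at least one edge of G. Contracting each set to a single vertex therefore yields K_{4} as a minor, and since treewidth is minor-monotone, tw(G) ≥ tw(K_{4}) = 3. Combining the bounds, tw(G) = 3.

Treewidth 3.
One optimal decomposition is:
Bags: B1 = {3, 5, 6, 7}  B2 = {3, 4, 5, 7}  B3 = {2, 3, 5, 7}  B4 = {1, 3, 5, 7}
Tree: B1–B2, B2–B3, B3–B4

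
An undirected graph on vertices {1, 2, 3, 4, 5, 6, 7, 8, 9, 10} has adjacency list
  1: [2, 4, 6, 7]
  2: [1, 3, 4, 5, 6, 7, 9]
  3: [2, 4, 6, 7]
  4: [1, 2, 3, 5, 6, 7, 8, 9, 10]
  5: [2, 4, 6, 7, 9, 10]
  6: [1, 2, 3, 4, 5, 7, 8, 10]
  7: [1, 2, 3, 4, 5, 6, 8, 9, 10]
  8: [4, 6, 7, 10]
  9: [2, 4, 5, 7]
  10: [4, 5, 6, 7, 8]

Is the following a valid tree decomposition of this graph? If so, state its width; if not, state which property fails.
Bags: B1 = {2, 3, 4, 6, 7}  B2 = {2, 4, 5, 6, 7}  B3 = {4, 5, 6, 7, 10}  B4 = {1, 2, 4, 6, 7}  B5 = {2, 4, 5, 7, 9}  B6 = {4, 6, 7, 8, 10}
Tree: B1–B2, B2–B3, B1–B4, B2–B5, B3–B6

Vertex coverage: the bags together contain {1, 2, 3, 4, 5, 6, 7, 8, 9, 10}, the full vertex set. Edge coverage: each edge of G has both endpoints in at least one bag. Running intersection: for every vertex, the bags containing it form a connected subtree. All three properties hold, so this is a valid tree decomposition of width max|bag| − 1 = 4, and hence tw(G) ≤ 4.

Yes; width 4.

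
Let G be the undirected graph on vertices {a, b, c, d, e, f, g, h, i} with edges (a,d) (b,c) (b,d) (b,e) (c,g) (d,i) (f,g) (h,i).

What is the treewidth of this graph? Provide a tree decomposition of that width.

Treewidth 1.
Bags: B1 = {b, c}  B2 = {c, g}  B3 = {b, e}  B4 = {b, d}  B5 = {f, g}  B6 = {d, i}  B7 = {a, d}  B8 = {h, i}
Tree: B1–B2, B1–B3, B1–B4, B2–B5, B4–B6, B6–B7, B6–B8

Every bag has size at most 2, so the width is 2 − 1 = 1 and tw(G) ≤ 1. Since G has at least one edge (e.g. b–c), it is not an edgeless graph, so tw(G) ≥ 1. The upper and lower bounds meet at 1, so that is the treewidth.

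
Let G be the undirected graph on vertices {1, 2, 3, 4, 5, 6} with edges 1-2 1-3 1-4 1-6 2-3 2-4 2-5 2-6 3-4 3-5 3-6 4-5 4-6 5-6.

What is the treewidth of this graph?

4

A width-4 tree decomposition is:
Bags: B1 = {2, 3, 4, 5, 6}  B2 = {1, 2, 3, 4, 6}
Tree: B1–B2
The largest bag has 5 vertices, giving width 4; this decomposition certifies tw(G) ≤ 4. Conversely, {1, 2, 3, 4, 6} is a clique of size 5, and the vertices of any clique must share a bag in every tree decomposition; so some bag has ≥ 5 vertices and tw(G) ≥ 4. Combining the bounds, tw(G) = 4.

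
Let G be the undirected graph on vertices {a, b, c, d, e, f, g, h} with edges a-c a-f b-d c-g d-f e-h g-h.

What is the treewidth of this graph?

A width-1 tree decomposition is:
Bags: B1 = {e, h}  B2 = {g, h}  B3 = {c, g}  B4 = {a, c}  B5 = {a, f}  B6 = {d, f}  B7 = {b, d}
Tree: B1–B2, B2–B3, B3–B4, B4–B5, B5–B6, B6–B7
Each bag holds 2 vertices, so the decomposition has width 1, which upper-bounds the treewidth. Any graph with an edge has treewidth ≥ 1, and G has the edge e–h. Therefore the treewidth is 1.

1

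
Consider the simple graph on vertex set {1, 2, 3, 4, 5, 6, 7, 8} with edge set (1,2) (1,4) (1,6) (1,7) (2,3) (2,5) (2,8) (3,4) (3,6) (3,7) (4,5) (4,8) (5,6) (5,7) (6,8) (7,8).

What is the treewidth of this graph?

4

A width-4 tree decomposition is:
Bags: B1 = {1, 3, 4, 5, 8}  B2 = {1, 3, 5, 7, 8}  B3 = {1, 3, 5, 6, 8}  B4 = {1, 2, 3, 5, 8}
Tree: B1–B2, B2–B3, B3–B4
Each bag holds 5 vertices, so the decomposition has width 4, which upper-bounds the treewidth. For the lower bound: the 5 vertex sets {1,4}, {5,7}, {6,8}, {3}, {2} are disjoint, each induces a connected subgraph, and every pair is joined by at least one edge of G. Contracting each set to a single vertex therefore yields K_{5} as a minor, and since treewidth is minor-monotone, tw(G) ≥ tw(K_{5}) = 4. Combining the bounds, tw(G) = 4.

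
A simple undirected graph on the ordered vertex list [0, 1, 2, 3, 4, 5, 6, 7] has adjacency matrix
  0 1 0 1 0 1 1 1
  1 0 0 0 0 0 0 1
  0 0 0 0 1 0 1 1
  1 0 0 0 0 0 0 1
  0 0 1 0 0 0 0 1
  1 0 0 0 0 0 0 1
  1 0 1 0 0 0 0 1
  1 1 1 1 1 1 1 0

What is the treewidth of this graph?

2

A width-2 tree decomposition is:
Bags: B1 = {0, 6, 7}  B2 = {0, 3, 7}  B3 = {2, 6, 7}  B4 = {0, 5, 7}  B5 = {0, 1, 7}  B6 = {2, 4, 7}
Tree: B1–B2, B1–B3, B1–B4, B4–B5, B3–B6
Each bag holds 3 vertices, so the decomposition has width 2, which upper-bounds the treewidth. On the other hand G contains the 3-clique {0, 1, 7}. A clique must lie in a single bag of any decomposition, so no decomposition can have width below 2. Combining the bounds, tw(G) = 2.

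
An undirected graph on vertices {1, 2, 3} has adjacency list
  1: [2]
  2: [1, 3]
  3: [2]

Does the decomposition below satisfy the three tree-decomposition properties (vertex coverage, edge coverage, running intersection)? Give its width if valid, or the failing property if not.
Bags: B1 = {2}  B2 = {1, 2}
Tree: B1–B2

A tree decomposition must satisfy three properties: every vertex lies in some bag; for every edge, both endpoints lie together in some bag; and for every vertex, the bags containing it form a connected subtree. Here vertex 3 appears in no bag, so the decomposition is invalid.

No — vertex 3 appears in no bag.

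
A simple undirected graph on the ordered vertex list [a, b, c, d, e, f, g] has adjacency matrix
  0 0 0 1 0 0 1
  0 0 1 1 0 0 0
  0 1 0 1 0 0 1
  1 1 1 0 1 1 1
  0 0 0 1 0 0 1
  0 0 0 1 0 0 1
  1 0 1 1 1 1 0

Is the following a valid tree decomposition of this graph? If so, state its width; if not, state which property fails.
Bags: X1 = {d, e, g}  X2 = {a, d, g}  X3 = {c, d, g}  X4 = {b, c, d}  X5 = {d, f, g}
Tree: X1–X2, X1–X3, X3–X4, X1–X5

Yes; width 2.

Checking the three conditions: (i) the bags cover all of {a, b, c, d, e, f, g}; (ii) for each edge, some bag contains both endpoints; (iii) the bags containing any fixed vertex form a subtree. All hold, so the decomposition is valid with width 3 − 1 = 2.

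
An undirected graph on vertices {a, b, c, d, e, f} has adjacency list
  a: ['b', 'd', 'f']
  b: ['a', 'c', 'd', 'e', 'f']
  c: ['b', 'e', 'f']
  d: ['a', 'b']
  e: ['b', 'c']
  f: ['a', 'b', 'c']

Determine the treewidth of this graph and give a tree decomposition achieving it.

The largest bag has 3 vertices, giving width 2; this decomposition certifies tw(G) ≤ 2. On the other hand G contains the 3-clique {a, b, d}. A clique must lie in a single bag of any decomposition, so no decomposition can have width below 2. Therefore the treewidth is 2.

Treewidth 2.
Bags: B1 = {b, c, f}  B2 = {b, c, e}  B3 = {a, b, f}  B4 = {a, b, d}
Tree: B1–B2, B1–B3, B3–B4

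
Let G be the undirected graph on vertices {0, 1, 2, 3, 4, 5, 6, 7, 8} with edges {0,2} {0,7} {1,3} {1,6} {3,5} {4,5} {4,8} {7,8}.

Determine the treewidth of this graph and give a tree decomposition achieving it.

Each bag holds 2 vertices, so the decomposition has width 1, which upper-bounds the treewidth. Since G has at least one edge (e.g. 6–1), it is not an edgeless graph, so tw(G) ≥ 1. Hence tw(G) = 1 exactly.

Treewidth 1.
One such decomposition:
Bags: B1 = {1, 6}  B2 = {1, 3}  B3 = {3, 5}  B4 = {4, 5}  B5 = {4, 8}  B6 = {7, 8}  B7 = {0, 7}  B8 = {0, 2}
Tree: B1–B2, B2–B3, B3–B4, B4–B5, B5–B6, B6–B7, B7–B8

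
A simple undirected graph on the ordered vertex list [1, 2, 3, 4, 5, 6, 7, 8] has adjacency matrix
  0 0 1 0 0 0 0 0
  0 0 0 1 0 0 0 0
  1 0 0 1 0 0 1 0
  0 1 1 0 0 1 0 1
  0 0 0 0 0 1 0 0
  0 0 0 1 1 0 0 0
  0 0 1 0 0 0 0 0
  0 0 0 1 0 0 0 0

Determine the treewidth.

A width-1 tree decomposition is:
Bags: B1 = {4, 6}  B2 = {2, 4}  B3 = {3, 4}  B4 = {1, 3}  B5 = {3, 7}  B6 = {4, 8}  B7 = {5, 6}
Tree: B1–B2, B1–B3, B3–B4, B3–B5, B1–B6, B1–B7
Every bag has size at most 2, so the width is 2 − 1 = 1 and tw(G) ≤ 1. Since G has at least one edge (e.g. 4–6), it is not an edgeless graph, so tw(G) ≥ 1. The upper and lower bounds meet at 1, so that is the treewidth.

1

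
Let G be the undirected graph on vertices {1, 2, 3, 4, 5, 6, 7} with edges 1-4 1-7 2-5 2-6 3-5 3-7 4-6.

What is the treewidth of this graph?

2

A width-2 tree decomposition is:
Bags: B1 = {3, 5, 7}  B2 = {2, 5, 7}  B3 = {2, 6, 7}  B4 = {4, 6, 7}  B5 = {1, 4, 7}
Tree: B1–B2, B2–B3, B3–B4, B4–B5
Each bag holds 3 vertices, so the decomposition has width 2, which upper-bounds the treewidth. The edges 7–3–5–2–6–4–1–7 form a cycle, so G is not a tree and its treewidth is at least 2. Hence tw(G) = 2 exactly.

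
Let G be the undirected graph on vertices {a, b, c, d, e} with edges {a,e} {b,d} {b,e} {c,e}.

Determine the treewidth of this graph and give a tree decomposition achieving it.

Each bag holds 2 vertices, so the decomposition has width 1, which upper-bounds the treewidth. G has an edge, so its treewidth is at least 1. The upper and lower bounds meet at 1, so that is the treewidth.

Treewidth 1.
One optimal decomposition is:
Bags: B1 = {b, e}  B2 = {b, d}  B3 = {a, e}  B4 = {c, e}
Tree: B1–B2, B1–B3, B1–B4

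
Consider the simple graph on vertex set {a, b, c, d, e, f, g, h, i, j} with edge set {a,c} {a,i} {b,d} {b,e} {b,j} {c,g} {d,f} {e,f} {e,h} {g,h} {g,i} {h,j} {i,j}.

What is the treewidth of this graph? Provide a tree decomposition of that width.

The largest bag has 3 vertices, giving width 2; this decomposition certifies tw(G) ≤ 2. Since c–a–i–g–c is a cycle in G, G is not acyclic. Forests are exactly the graphs of treewidth ≤ 1, so tw(G) ≥ 2. The upper and lower bounds meet at 2, so that is the treewidth.

Treewidth 2.
One optimal decomposition is:
Bags: B1 = {a, c, g}  B2 = {a, g, i}  B3 = {g, h, i}  B4 = {h, i, j}  B5 = {e, h, j}  B6 = {b, e, j}  B7 = {b, e, f}  B8 = {b, d, f}
Tree: B1–B2, B2–B3, B3–B4, B4–B5, B5–B6, B6–B7, B7–B8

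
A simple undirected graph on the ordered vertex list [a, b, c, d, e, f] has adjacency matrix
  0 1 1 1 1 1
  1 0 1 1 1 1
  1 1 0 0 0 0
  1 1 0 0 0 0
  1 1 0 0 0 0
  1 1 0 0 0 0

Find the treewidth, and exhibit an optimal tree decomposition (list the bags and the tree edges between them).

Treewidth 2.
One such decomposition:
Bags: B1 = {a, b, c}  B2 = {a, b, f}  B3 = {a, b, d}  B4 = {a, b, e}
Tree: B1–B2, B2–B3, B1–B4

Every bag has size at most 3, so the width is 3 − 1 = 2 and tw(G) ≤ 2. For the lower bound, the 3 vertices {a, b, d} are pairwise adjacent, and any tree decomposition puts a clique entirely inside one bag — forcing width ≥ 2. Hence tw(G) = 2 exactly.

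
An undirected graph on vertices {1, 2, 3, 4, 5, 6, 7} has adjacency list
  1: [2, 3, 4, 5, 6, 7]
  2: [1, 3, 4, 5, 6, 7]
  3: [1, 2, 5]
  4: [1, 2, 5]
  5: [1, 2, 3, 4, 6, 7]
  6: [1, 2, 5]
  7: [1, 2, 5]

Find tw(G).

3

A width-3 tree decomposition is:
Bags: B1 = {1, 2, 5, 7}  B2 = {1, 2, 3, 5}  B3 = {1, 2, 5, 6}  B4 = {1, 2, 4, 5}
Tree: B1–B2, B2–B3, B3–B4
Each bag holds 4 vertices, so the decomposition has width 3, which upper-bounds the treewidth. For the lower bound, the 4 vertices {1, 2, 3, 5} are pairwise adjacent, and any tree decomposition puts a clique entirely inside one bag — forcing width ≥ 3. Combining the bounds, tw(G) = 3.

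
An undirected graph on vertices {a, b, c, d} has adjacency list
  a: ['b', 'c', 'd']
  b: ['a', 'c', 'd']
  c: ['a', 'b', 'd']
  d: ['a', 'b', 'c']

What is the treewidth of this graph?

3

A width-3 tree decomposition is:
Bags: B1 = {a, b, c, d}
Tree: (single bag)
With just one bag of size 4, the width is 4 − 1 = 3, so tw(G) ≤ 3. Conversely, {a, b, c, d} is a clique of size 4, and the vertices of any clique must share a bag in every tree decomposition; so some bag has ≥ 4 vertices and tw(G) ≥ 3. The upper and lower bounds meet at 3, so that is the treewidth.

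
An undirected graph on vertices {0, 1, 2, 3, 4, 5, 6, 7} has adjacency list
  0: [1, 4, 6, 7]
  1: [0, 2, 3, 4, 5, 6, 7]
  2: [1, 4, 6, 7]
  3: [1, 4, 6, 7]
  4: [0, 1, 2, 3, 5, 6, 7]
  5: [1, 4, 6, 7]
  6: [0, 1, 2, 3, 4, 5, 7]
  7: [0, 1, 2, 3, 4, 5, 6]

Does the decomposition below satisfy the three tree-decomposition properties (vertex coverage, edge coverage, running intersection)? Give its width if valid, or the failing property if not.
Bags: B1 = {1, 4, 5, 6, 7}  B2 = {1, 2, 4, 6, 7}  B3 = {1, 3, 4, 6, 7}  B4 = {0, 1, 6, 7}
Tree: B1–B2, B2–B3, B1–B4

No — edge (4,0) lies in no bag.

A tree decomposition must satisfy three properties: every vertex lies in some bag; for every edge, both endpoints lie together in some bag; and for every vertex, the bags containing it form a connected subtree. Here edge (4,0) lies in no bag, so the decomposition is invalid.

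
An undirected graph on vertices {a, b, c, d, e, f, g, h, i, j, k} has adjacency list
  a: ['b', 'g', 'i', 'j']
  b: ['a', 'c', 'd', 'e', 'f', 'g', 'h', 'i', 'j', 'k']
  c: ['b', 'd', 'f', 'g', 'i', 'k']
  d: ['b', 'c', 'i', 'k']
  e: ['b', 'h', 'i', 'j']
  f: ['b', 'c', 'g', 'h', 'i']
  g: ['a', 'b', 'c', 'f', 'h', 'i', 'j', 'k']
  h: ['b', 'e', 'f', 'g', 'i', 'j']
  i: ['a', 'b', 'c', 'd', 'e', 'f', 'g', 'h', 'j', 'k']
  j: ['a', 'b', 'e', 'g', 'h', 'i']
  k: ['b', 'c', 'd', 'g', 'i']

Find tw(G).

A width-4 tree decomposition is:
Bags: B1 = {b, f, g, h, i}  B2 = {b, c, f, g, i}  B3 = {b, c, g, i, k}  B4 = {b, c, d, i, k}  B5 = {b, g, h, i, j}  B6 = {b, e, h, i, j}  B7 = {a, b, g, i, j}
Tree: B1–B2, B2–B3, B3–B4, B1–B5, B5–B6, B5–B7
The largest bag has 5 vertices, giving width 4; this decomposition certifies tw(G) ≤ 4. On the other hand G contains the 5-clique {b, c, d, i, k}. A clique must lie in a single bag of any decomposition, so no decomposition can have width below 4. Therefore the treewidth is 4.

4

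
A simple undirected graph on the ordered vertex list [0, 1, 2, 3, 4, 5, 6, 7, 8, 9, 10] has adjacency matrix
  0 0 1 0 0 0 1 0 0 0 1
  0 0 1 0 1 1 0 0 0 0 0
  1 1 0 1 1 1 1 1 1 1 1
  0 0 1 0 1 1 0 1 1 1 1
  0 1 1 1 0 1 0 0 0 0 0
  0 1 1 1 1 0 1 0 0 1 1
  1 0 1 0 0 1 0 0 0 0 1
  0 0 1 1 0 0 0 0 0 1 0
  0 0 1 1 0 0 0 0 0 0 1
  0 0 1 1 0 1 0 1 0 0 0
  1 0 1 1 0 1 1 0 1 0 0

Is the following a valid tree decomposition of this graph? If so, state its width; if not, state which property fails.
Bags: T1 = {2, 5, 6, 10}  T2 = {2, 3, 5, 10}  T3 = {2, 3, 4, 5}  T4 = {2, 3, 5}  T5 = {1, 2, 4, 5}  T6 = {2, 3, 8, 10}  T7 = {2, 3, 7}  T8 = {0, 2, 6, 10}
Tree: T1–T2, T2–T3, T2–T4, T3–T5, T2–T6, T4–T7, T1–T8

A tree decomposition must satisfy three properties: every vertex lies in some bag; for every edge, both endpoints lie together in some bag; and for every vertex, the bags containing it form a connected subtree. Here vertex 9 appears in no bag, so the decomposition is invalid.

No — vertex 9 appears in no bag.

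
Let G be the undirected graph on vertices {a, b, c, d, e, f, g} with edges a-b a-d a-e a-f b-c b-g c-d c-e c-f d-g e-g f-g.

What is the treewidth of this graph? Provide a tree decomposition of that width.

Each bag holds 4 vertices, so the decomposition has width 3, which upper-bounds the treewidth. For the lower bound: the 4 vertex sets {d,g}, {b,c}, {a}, {f} are disjoint, each induces a connected subgraph, and every pair is joined by at least one edge of G. Contracting each set to a single vertex therefore yields K_{4} as a minor, and since treewidth is minor-monotone, tw(G) ≥ tw(K_{4}) = 3. The upper and lower bounds meet at 3, so that is the treewidth.

Treewidth 3.
Bags: B1 = {a, c, d, g}  B2 = {a, b, c, g}  B3 = {a, c, f, g}  B4 = {a, c, e, g}
Tree: B1–B2, B2–B3, B3–B4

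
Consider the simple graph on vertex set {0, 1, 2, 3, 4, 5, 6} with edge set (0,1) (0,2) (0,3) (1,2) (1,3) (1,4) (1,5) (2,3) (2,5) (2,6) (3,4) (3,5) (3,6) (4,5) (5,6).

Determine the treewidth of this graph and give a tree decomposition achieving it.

Each bag holds 4 vertices, so the decomposition has width 3, which upper-bounds the treewidth. On the other hand G contains the 4-clique {0, 1, 2, 3}. A clique must lie in a single bag of any decomposition, so no decomposition can have width below 3. Combining the bounds, tw(G) = 3.

Treewidth 3.
One such decomposition:
Bags: B1 = {1, 2, 3, 5}  B2 = {1, 3, 4, 5}  B3 = {0, 1, 2, 3}  B4 = {2, 3, 5, 6}
Tree: B1–B2, B1–B3, B1–B4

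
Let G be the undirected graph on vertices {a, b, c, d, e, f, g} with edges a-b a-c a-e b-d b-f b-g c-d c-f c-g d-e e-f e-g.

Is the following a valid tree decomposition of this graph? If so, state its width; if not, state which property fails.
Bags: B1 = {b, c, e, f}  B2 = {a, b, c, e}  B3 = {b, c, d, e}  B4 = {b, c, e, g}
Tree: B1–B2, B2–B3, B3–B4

Vertex coverage: the bags together contain {a, b, c, d, e, f, g}, the full vertex set. Edge coverage: each edge of G has both endpoints in at least one bag. Running intersection: for every vertex, the bags containing it form a connected subtree. All three properties hold, so this is a valid tree decomposition of width max|bag| − 1 = 3, and hence tw(G) ≤ 3.

Yes; width 3.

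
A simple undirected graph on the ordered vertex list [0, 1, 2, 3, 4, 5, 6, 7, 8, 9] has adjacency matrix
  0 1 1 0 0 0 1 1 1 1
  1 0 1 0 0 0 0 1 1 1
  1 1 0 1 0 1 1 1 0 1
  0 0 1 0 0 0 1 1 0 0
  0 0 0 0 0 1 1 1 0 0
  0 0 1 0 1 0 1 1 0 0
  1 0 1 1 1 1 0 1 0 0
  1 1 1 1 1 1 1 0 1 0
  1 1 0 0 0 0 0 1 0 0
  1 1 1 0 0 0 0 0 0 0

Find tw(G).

3

A width-3 tree decomposition is:
Bags: B1 = {0, 1, 2, 7}  B2 = {0, 1, 7, 8}  B3 = {0, 2, 6, 7}  B4 = {2, 5, 6, 7}  B5 = {4, 5, 6, 7}  B6 = {0, 1, 2, 9}  B7 = {2, 3, 6, 7}
Tree: B1–B2, B1–B3, B3–B4, B4–B5, B1–B6, B4–B7
The largest bag has 4 vertices, giving width 3; this decomposition certifies tw(G) ≤ 3. On the other hand G contains the 4-clique {0, 1, 2, 9}. A clique must lie in a single bag of any decomposition, so no decomposition can have width below 3. Combining the bounds, tw(G) = 3.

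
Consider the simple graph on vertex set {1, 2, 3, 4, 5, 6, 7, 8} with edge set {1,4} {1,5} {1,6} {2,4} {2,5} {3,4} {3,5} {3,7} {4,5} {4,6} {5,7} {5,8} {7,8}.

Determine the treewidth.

2

A width-2 tree decomposition is:
Bags: B1 = {1, 4, 5}  B2 = {3, 4, 5}  B3 = {3, 5, 7}  B4 = {5, 7, 8}  B5 = {2, 4, 5}  B6 = {1, 4, 6}
Tree: B1–B2, B2–B3, B3–B4, B1–B5, B1–B6
Each bag holds 3 vertices, so the decomposition has width 2, which upper-bounds the treewidth. On the other hand G contains the 3-clique {5, 7, 8}. A clique must lie in a single bag of any decomposition, so no decomposition can have width below 2. Hence tw(G) = 2 exactly.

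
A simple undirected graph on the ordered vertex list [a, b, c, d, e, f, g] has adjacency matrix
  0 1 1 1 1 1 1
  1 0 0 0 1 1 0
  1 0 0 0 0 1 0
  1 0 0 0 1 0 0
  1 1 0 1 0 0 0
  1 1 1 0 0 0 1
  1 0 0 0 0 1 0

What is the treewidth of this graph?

A width-2 tree decomposition is:
Bags: B1 = {a, d, e}  B2 = {a, b, e}  B3 = {a, b, f}  B4 = {a, c, f}  B5 = {a, f, g}
Tree: B1–B2, B2–B3, B3–B4, B4–B5
Every bag has size at most 3, so the width is 3 − 1 = 2 and tw(G) ≤ 2. On the other hand G contains the 3-clique {a, d, e}. A clique must lie in a single bag of any decomposition, so no decomposition can have width below 2. Hence tw(G) = 2 exactly.

2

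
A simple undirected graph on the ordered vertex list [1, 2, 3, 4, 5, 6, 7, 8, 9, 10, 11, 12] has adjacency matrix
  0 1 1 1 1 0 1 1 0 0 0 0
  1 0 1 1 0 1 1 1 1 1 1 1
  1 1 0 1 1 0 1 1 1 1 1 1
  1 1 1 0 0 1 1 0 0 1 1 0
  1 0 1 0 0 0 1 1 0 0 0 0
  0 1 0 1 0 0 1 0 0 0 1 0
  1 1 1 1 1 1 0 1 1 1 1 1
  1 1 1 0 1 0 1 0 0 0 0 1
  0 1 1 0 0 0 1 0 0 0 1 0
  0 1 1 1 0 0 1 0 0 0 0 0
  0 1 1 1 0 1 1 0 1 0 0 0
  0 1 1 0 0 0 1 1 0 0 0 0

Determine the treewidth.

A width-4 tree decomposition is:
Bags: B1 = {1, 2, 3, 4, 7}  B2 = {2, 3, 4, 7, 11}  B3 = {1, 2, 3, 7, 8}  B4 = {2, 3, 7, 8, 12}  B5 = {2, 3, 7, 9, 11}  B6 = {2, 3, 4, 7, 10}  B7 = {2, 4, 6, 7, 11}  B8 = {1, 3, 5, 7, 8}
Tree: B1–B2, B1–B3, B3–B4, B2–B5, B2–B6, B2–B7, B3–B8
Each bag holds 5 vertices, so the decomposition has width 4, which upper-bounds the treewidth. On the other hand G contains the 5-clique {1, 2, 3, 7, 8}. A clique must lie in a single bag of any decomposition, so no decomposition can have width below 4. The upper and lower bounds meet at 4, so that is the treewidth.

4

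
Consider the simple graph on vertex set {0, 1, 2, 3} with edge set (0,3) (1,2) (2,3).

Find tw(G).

A width-1 tree decomposition is:
Bags: B1 = {1, 2}  B2 = {2, 3}  B3 = {0, 3}
Tree: B1–B2, B2–B3
Every bag has size at most 2, so the width is 2 − 1 = 1 and tw(G) ≤ 1. G has an edge, so its treewidth is at least 1. Hence tw(G) = 1 exactly.

1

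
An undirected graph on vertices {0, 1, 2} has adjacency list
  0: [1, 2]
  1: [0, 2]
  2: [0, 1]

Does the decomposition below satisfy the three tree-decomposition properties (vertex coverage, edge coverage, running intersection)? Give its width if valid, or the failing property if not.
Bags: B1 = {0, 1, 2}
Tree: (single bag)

Yes; width 2.

Every vertex of G appears in some bag (union = {0, 1, 2}); every edge is covered by a bag; and for each vertex v the set of bags containing v is connected in the bag tree. The decomposition is therefore valid. The largest bag has 3 vertices, so the width is 2.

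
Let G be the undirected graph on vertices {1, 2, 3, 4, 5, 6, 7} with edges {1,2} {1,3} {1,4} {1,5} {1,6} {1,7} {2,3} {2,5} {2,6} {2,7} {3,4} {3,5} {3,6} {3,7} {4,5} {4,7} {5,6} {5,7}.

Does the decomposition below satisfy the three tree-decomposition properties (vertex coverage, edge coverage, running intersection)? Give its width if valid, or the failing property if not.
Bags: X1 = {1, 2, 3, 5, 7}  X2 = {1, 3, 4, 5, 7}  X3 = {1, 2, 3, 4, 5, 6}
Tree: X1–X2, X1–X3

A tree decomposition must satisfy three properties: every vertex lies in some bag; for every edge, both endpoints lie together in some bag; and for every vertex, the bags containing it form a connected subtree. Here bags containing vertex 4 are not connected in the tree, so the decomposition is invalid.

No — bags containing vertex 4 are not connected in the tree.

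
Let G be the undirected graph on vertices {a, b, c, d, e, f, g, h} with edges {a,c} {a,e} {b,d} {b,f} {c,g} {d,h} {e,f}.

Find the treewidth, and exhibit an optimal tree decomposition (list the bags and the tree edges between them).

Treewidth 1.
Bags: B1 = {c, g}  B2 = {a, c}  B3 = {a, e}  B4 = {e, f}  B5 = {b, f}  B6 = {b, d}  B7 = {d, h}
Tree: B1–B2, B2–B3, B3–B4, B4–B5, B5–B6, B6–B7

Every bag has size at most 2, so the width is 2 − 1 = 1 and tw(G) ≤ 1. Since G has at least one edge (e.g. g–c), it is not an edgeless graph, so tw(G) ≥ 1. Hence tw(G) = 1 exactly.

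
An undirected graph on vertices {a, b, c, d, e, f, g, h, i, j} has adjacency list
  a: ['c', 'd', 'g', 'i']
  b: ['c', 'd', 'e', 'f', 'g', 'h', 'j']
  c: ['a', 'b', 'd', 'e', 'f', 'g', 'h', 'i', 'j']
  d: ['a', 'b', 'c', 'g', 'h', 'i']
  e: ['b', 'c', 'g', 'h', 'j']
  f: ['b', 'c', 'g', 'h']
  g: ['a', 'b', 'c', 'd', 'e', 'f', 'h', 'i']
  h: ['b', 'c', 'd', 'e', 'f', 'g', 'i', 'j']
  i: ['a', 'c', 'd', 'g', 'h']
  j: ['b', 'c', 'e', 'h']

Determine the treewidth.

A width-4 tree decomposition is:
Bags: B1 = {b, c, e, g, h}  B2 = {b, c, f, g, h}  B3 = {b, c, d, g, h}  B4 = {c, d, g, h, i}  B5 = {b, c, e, h, j}  B6 = {a, c, d, g, i}
Tree: B1–B2, B2–B3, B3–B4, B1–B5, B4–B6
Each bag holds 5 vertices, so the decomposition has width 4, which upper-bounds the treewidth. For the lower bound, the 5 vertices {b, c, d, g, h} are pairwise adjacent, and any tree decomposition puts a clique entirely inside one bag — forcing width ≥ 4. Hence tw(G) = 4 exactly.

4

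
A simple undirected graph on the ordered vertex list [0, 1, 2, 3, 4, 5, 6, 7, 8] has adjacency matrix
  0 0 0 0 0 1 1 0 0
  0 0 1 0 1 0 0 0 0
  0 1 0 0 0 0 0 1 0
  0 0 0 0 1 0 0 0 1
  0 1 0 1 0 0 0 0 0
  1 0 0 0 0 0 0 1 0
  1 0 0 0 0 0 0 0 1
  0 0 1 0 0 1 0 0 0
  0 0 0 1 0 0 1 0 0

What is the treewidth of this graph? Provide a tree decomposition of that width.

Every bag has size at most 3, so the width is 3 − 1 = 2 and tw(G) ≤ 2. For the lower bound, G contains the cycle 5–0–6–8–3–4–1–2–7–5, so G is not a forest; only forests have treewidth ≤ 1, hence tw(G) ≥ 2. The upper and lower bounds meet at 2, so that is the treewidth.

Treewidth 2.
One such decomposition:
Bags: B1 = {0, 5, 6}  B2 = {5, 6, 8}  B3 = {3, 5, 8}  B4 = {3, 4, 5}  B5 = {1, 4, 5}  B6 = {1, 2, 5}  B7 = {2, 5, 7}
Tree: B1–B2, B2–B3, B3–B4, B4–B5, B5–B6, B6–B7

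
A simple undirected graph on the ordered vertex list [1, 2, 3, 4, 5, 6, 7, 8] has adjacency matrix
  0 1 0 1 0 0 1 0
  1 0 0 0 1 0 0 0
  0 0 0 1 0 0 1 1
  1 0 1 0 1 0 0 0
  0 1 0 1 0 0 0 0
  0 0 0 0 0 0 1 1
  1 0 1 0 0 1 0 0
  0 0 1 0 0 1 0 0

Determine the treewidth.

A width-2 tree decomposition is:
Bags: B1 = {6, 7, 8}  B2 = {3, 7, 8}  B3 = {1, 3, 7}  B4 = {1, 3, 4}  B5 = {1, 2, 4}  B6 = {2, 4, 5}
Tree: B1–B2, B2–B3, B3–B4, B4–B5, B5–B6
Every bag has size at most 3, so the width is 3 − 1 = 2 and tw(G) ≤ 2. For the lower bound, G contains the cycle 6–8–3–7–6, so G is not a forest; only forests have treewidth ≤ 1, hence tw(G) ≥ 2. Combining the bounds, tw(G) = 2.

2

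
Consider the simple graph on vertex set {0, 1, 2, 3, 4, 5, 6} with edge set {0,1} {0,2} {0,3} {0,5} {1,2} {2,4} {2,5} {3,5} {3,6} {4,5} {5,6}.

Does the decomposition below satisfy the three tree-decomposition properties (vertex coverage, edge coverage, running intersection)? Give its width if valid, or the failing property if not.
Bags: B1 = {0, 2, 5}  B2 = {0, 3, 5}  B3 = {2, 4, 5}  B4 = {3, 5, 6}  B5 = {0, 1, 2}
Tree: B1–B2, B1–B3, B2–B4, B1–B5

Vertex coverage: the bags together contain {0, 1, 2, 3, 4, 5, 6}, the full vertex set. Edge coverage: each edge of G has both endpoints in at least one bag. Running intersection: for every vertex, the bags containing it form a connected subtree. All three properties hold, so this is a valid tree decomposition of width max|bag| − 1 = 2, and hence tw(G) ≤ 2.

Yes; width 2.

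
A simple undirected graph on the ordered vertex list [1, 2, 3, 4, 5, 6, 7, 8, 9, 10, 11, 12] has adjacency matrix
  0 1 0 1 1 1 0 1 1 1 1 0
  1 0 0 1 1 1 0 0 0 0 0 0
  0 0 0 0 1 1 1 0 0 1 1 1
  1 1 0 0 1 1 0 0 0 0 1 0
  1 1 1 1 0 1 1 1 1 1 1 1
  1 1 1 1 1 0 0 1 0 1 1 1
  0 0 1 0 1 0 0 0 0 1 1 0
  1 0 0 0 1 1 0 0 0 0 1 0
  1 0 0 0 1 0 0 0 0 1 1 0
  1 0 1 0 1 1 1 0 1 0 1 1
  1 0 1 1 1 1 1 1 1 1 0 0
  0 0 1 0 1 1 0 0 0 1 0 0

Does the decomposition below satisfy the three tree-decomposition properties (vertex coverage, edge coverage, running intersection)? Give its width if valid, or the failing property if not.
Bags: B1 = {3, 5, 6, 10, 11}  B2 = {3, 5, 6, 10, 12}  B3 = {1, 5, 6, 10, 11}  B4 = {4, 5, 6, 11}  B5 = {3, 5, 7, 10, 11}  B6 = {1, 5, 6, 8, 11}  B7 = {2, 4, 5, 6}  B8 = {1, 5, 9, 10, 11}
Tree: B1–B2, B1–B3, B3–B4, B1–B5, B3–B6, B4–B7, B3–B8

No — edge (1,4) lies in no bag.

A tree decomposition must satisfy three properties: every vertex lies in some bag; for every edge, both endpoints lie together in some bag; and for every vertex, the bags containing it form a connected subtree. Here edge (1,4) lies in no bag, so the decomposition is invalid.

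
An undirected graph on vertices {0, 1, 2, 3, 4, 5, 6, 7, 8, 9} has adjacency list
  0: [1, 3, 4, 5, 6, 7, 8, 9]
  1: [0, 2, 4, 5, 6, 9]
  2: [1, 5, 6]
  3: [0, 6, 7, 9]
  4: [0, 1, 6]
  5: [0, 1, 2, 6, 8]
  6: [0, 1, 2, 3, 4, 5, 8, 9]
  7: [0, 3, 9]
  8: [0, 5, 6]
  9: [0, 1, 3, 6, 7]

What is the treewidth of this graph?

3

A width-3 tree decomposition is:
Bags: B1 = {0, 1, 6, 9}  B2 = {0, 1, 5, 6}  B3 = {0, 5, 6, 8}  B4 = {1, 2, 5, 6}  B5 = {0, 3, 6, 9}  B6 = {0, 3, 7, 9}  B7 = {0, 1, 4, 6}
Tree: B1–B2, B2–B3, B2–B4, B1–B5, B5–B6, B2–B7
The largest bag has 4 vertices, giving width 3; this decomposition certifies tw(G) ≤ 3. On the other hand G contains the 4-clique {0, 5, 6, 8}. A clique must lie in a single bag of any decomposition, so no decomposition can have width below 3. Therefore the treewidth is 3.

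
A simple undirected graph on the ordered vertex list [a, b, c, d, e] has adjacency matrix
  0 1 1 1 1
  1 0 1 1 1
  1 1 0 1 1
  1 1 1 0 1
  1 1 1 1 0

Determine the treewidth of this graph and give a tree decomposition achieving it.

A single bag containing all 5 vertices is trivially a valid decomposition of width 4. Conversely, {a, b, c, d, e} is a clique of size 5, and the vertices of any clique must share a bag in every tree decomposition; so some bag has ≥ 5 vertices and tw(G) ≥ 4. Therefore the treewidth is 4.

Treewidth 4.
One optimal decomposition is:
Bags: B1 = {a, b, c, d, e}
Tree: (single bag)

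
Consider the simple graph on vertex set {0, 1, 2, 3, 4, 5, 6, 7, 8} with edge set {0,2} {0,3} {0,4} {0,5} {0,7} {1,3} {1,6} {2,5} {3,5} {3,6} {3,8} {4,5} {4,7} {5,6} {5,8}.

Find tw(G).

2

A width-2 tree decomposition is:
Bags: B1 = {3, 5, 8}  B2 = {3, 5, 6}  B3 = {0, 3, 5}  B4 = {0, 4, 5}  B5 = {0, 4, 7}  B6 = {1, 3, 6}  B7 = {0, 2, 5}
Tree: B1–B2, B1–B3, B3–B4, B4–B5, B2–B6, B3–B7
The largest bag has 3 vertices, giving width 2; this decomposition certifies tw(G) ≤ 2. On the other hand G contains the 3-clique {1, 3, 6}. A clique must lie in a single bag of any decomposition, so no decomposition can have width below 2. Therefore the treewidth is 2.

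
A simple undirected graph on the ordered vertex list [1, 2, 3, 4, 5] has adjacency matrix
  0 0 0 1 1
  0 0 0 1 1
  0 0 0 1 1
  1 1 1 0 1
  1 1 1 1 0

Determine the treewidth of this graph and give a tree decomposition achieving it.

Every bag has size at most 3, so the width is 3 − 1 = 2 and tw(G) ≤ 2. On the other hand G contains the 3-clique {1, 4, 5}. A clique must lie in a single bag of any decomposition, so no decomposition can have width below 2. The upper and lower bounds meet at 2, so that is the treewidth.

Treewidth 2.
One optimal decomposition is:
Bags: B1 = {2, 4, 5}  B2 = {1, 4, 5}  B3 = {3, 4, 5}
Tree: B1–B2, B2–B3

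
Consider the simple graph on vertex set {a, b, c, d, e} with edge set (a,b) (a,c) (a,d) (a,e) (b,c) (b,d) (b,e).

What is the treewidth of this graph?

2

A width-2 tree decomposition is:
Bags: B1 = {a, b, d}  B2 = {a, b, e}  B3 = {a, b, c}
Tree: B1–B2, B2–B3
Every bag has size at most 3, so the width is 3 − 1 = 2 and tw(G) ≤ 2. For the lower bound, the 3 vertices {a, b, d} are pairwise adjacent, and any tree decomposition puts a clique entirely inside one bag — forcing width ≥ 2. Combining the bounds, tw(G) = 2.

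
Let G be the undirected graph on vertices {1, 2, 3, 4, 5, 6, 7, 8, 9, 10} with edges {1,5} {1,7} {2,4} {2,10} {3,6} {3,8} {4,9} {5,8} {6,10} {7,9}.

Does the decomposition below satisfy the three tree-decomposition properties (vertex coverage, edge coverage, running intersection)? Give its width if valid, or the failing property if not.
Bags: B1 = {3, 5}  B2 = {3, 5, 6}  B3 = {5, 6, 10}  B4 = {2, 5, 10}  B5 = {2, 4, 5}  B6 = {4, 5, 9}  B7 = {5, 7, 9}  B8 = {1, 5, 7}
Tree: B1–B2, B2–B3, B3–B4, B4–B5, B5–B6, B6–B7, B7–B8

A tree decomposition must satisfy three properties: every vertex lies in some bag; for every edge, both endpoints lie together in some bag; and for every vertex, the bags containing it form a connected subtree. Here vertex 8 appears in no bag, so the decomposition is invalid.

No — vertex 8 appears in no bag.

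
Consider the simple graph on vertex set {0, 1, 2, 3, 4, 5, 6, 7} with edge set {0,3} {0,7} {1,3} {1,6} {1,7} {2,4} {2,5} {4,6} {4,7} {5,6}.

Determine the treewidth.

A width-2 tree decomposition is:
Bags: B1 = {0, 1, 3}  B2 = {0, 1, 7}  B3 = {1, 6, 7}  B4 = {4, 6, 7}  B5 = {4, 5, 6}  B6 = {2, 4, 5}
Tree: B1–B2, B2–B3, B3–B4, B4–B5, B5–B6
Each bag holds 3 vertices, so the decomposition has width 2, which upper-bounds the treewidth. Since 3–0–7–1–3 is a cycle in G, G is not acyclic. Forests are exactly the graphs of treewidth ≤ 1, so tw(G) ≥ 2. Combining the bounds, tw(G) = 2.

2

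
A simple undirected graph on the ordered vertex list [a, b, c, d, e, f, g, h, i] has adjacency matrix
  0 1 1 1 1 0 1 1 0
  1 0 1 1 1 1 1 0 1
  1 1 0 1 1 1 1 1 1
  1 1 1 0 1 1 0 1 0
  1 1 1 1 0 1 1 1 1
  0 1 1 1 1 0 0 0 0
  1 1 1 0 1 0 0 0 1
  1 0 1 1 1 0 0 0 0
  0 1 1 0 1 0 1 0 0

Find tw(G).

4

A width-4 tree decomposition is:
Bags: B1 = {a, b, c, e, g}  B2 = {a, b, c, d, e}  B3 = {a, c, d, e, h}  B4 = {b, c, e, g, i}  B5 = {b, c, d, e, f}
Tree: B1–B2, B2–B3, B1–B4, B2–B5
Every bag has size at most 5, so the width is 5 − 1 = 4 and tw(G) ≤ 4. For the lower bound, the 5 vertices {a, c, d, e, h} are pairwise adjacent, and any tree decomposition puts a clique entirely inside one bag — forcing width ≥ 4. The upper and lower bounds meet at 4, so that is the treewidth.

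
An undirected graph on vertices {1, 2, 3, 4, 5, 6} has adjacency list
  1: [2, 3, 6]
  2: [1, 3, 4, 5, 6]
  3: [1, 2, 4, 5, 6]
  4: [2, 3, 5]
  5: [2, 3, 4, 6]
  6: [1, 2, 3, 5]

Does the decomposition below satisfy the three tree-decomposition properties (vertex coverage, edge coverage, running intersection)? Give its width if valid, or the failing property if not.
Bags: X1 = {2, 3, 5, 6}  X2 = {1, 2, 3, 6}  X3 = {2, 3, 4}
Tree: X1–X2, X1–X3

No — edge (5,4) lies in no bag.

A tree decomposition must satisfy three properties: every vertex lies in some bag; for every edge, both endpoints lie together in some bag; and for every vertex, the bags containing it form a connected subtree. Here edge (5,4) lies in no bag, so the decomposition is invalid.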